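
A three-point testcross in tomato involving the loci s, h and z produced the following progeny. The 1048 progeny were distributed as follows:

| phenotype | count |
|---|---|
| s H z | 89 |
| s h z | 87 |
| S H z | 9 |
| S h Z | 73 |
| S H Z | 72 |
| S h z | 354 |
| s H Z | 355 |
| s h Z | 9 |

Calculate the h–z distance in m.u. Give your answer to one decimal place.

The two most frequent reciprocal classes, S h z and s H Z, are the parental types, so the F1 was S h z / s H Z.
The two rarest classes, S H z and s h Z, are the double crossovers. Comparing them with the parentals, only the h allele has switched, so h is the middle locus and the order is z – h – s.
Crossovers in the z–h interval produce the single-crossover classes S h Z and s H z (73 + 89 = 162) plus the double crossovers (18).
RF(z–h) = (162 + 18) / 1048 = 180/1048 = 0.1718 → 17.2 m.u.

17.2 m.u.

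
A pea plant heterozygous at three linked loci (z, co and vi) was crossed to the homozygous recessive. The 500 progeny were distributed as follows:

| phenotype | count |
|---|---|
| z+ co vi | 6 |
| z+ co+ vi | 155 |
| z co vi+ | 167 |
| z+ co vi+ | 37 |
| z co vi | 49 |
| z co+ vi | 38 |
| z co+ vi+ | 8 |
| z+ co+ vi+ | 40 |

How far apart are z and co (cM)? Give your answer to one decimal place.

17.8 cM

The two most frequent reciprocal classes, z co vi+ and z+ co+ vi, are the parental types, so the F1 was z co vi+ / z+ co+ vi.
The two rarest classes, z co+ vi+ and z+ co vi, are the double crossovers. Comparing them with the parentals, only the co allele has switched, so co is the middle locus and the order is vi – co – z.
Crossovers in the co–z interval produce the single-crossover classes z+ co vi+ and z co+ vi (37 + 38 = 75) plus the double crossovers (14).
RF(co–z) = (75 + 14) / 500 = 89/500 = 0.1780 → 17.8 cM.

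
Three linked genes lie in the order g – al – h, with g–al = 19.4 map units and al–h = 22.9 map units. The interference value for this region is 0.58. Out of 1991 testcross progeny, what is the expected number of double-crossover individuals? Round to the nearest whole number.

37

Map distances give recombination frequencies of 0.194 and 0.229 for the two intervals.
With interference 0.58 (so coincidence = 0.42), expected double-crossover frequency = 0.194 × 0.229 × 0.42 = 0.01866.
Expected number = 0.01866 × 1991 = 37.15 ≈ 37.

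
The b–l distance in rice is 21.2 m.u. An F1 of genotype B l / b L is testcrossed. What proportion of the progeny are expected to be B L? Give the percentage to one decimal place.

10.6%

A map distance of 21.2 m.u. corresponds to a recombination frequency of 0.212.
The F1 is B l / b L, so B L is a recombinant gamete class with expected frequency r/2 = 0.212/2 = 0.1060.
That is 0.1060 = 10.6% of the progeny.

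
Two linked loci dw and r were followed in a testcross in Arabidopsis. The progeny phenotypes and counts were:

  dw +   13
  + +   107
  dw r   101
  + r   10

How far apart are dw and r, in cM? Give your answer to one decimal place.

10.0 cM

The two most frequent classes, + + (107) and dw r (101), are the parental types, so the F1 was + + / dw r.
The recombinant classes are + r and dw +: 10 + 13 = 23.
Recombination frequency = 23/231 = 0.0996 ≈ 10.0%, i.e. 10.0 cM.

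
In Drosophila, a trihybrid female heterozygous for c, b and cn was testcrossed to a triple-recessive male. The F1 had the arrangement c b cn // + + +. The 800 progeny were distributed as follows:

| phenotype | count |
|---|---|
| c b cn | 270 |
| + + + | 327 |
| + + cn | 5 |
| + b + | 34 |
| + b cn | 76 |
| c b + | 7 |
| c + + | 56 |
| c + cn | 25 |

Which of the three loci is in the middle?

cn

The two rarest classes, c b + and + + cn, are the double crossovers. Comparing them with the parentals, only the cn allele has switched, so cn is the middle locus and the order is c – cn – b.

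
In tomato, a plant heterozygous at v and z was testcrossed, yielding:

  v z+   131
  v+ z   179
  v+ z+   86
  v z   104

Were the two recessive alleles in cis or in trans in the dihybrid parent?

trans

The two most frequent classes are v+ z (179) and v z+ (131); these are the parental (non-recombinant) types.
So the F1 carried v+ z on one chromosome and v z+ on the other — the recessive alleles are on opposite chromosomes (trans / repulsion).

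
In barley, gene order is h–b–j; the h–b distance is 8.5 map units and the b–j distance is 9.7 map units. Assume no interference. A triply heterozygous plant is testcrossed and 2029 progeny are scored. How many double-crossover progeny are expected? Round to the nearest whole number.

Map distances give recombination frequencies of 0.085 and 0.097 for the two intervals.
With no interference, expected double-crossover frequency = 0.085 × 0.097 = 0.00824.
Expected number = 0.00824 × 2029 = 16.73 ≈ 17.

17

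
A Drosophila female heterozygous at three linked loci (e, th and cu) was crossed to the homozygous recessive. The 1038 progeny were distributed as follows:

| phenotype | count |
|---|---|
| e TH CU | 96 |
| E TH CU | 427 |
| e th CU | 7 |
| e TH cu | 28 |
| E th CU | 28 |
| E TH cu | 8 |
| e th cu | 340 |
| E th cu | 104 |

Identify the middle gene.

The two most frequent reciprocal classes, e th cu and E TH CU, are the parental types, so the F1 was e th cu / E TH CU.
The two rarest classes, e th CU and E TH cu, are the double crossovers. Comparing them with the parentals, only the cu allele has switched, so cu is the middle locus and the order is th – cu – e.

cu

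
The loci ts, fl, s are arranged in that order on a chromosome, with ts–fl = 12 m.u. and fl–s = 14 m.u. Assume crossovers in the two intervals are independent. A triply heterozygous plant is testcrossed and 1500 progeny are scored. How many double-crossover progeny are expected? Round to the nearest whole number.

25

Map distances give recombination frequencies of 0.120 and 0.140 for the two intervals.
With no interference, expected double-crossover frequency = 0.120 × 0.140 = 0.01680.
Expected number = 0.01680 × 1500 = 25.20 ≈ 25.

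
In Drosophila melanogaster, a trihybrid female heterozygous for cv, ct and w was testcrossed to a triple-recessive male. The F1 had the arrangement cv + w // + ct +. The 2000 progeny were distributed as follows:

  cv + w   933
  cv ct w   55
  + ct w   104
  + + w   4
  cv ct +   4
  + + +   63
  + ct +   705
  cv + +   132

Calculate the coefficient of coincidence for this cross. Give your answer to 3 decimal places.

0.520

The two rarest classes, + + w and cv ct +, are the double crossovers. Comparing them with the parentals, only the cv allele has switched, so cv is the middle locus and the order is w – cv – ct.
w–cv: (236 + 8)/2000 = 0.1220; cv–ct: (118 + 8)/2000 = 0.0630.
Expected DCO frequency = 0.1220 × 0.0630 ≈ 0.00769; observed = 8/2000 ≈ 0.00400.
Coefficient of coincidence = 0.00400/0.00769 ≈ 0.520.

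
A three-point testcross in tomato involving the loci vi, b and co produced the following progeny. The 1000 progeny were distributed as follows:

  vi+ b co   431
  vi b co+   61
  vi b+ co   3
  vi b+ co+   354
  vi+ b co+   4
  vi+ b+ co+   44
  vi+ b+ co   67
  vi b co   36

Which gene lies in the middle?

co

The two most frequent reciprocal classes, vi+ b co and vi b+ co+, are the parental types, so the F1 was vi+ b co / vi b+ co+.
The two rarest classes, vi+ b co+ and vi b+ co, are the double crossovers. Comparing them with the parentals, only the co allele has switched, so co is the middle locus and the order is b – co – vi.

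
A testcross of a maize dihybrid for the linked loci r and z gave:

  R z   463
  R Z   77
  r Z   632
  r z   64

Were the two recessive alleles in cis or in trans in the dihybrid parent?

The two most frequent classes are R z (463) and r Z (632); these are the parental (non-recombinant) types.
So the F1 carried R z on one chromosome and r Z on the other — the recessive alleles are on opposite chromosomes (trans / repulsion).

trans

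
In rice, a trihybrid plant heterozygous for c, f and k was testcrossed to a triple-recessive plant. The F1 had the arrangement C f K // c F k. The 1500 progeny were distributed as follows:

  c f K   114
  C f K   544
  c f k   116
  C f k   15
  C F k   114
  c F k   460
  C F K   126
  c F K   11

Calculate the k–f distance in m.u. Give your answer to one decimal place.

The two rarest classes, C f k and c F K, are the double crossovers. Comparing them with the parentals, only the k allele has switched, so k is the middle locus and the order is f – k – c.
Crossovers in the f–k interval produce the single-crossover classes C F K and c f k (126 + 116 = 242) plus the double crossovers (26).
RF(f–k) = (242 + 26) / 1500 = 268/1500 = 0.1787 → 17.9 m.u.

17.9 m.u.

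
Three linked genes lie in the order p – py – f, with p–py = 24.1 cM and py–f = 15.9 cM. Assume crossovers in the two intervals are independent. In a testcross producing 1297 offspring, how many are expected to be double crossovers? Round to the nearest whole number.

50

Map distances give recombination frequencies of 0.241 and 0.159 for the two intervals.
With no interference, expected double-crossover frequency = 0.241 × 0.159 = 0.03832.
Expected number = 0.03832 × 1297 = 49.70 ≈ 50.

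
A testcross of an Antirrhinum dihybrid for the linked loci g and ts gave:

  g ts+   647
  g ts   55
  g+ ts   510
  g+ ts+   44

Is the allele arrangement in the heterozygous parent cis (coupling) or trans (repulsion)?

The two most frequent classes are g+ ts (510) and g ts+ (647); these are the parental (non-recombinant) types.
So the F1 carried g+ ts on one chromosome and g ts+ on the other — the recessive alleles are on opposite chromosomes (trans / repulsion).

trans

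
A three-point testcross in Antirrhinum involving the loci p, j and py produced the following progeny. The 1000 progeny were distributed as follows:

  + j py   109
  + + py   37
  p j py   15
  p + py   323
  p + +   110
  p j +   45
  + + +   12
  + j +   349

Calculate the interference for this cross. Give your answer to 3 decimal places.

-0.007

The two most frequent reciprocal classes, p + py and + j +, are the parental types, so the F1 was p + py / + j +.
The two rarest classes, p j py and + + +, are the double crossovers. Comparing them with the parentals, only the j allele has switched, so j is the middle locus and the order is p – j – py.
p–j: (82 + 27)/1000 = 0.1090; j–py: (219 + 27)/1000 = 0.2460.
Expected DCO frequency = 0.1090 × 0.2460 ≈ 0.02681; observed = 27/1000 ≈ 0.02700.
Coefficient of coincidence = 0.02700/0.02681 ≈ 1.007; interference = 1 − 1.007 = -0.007.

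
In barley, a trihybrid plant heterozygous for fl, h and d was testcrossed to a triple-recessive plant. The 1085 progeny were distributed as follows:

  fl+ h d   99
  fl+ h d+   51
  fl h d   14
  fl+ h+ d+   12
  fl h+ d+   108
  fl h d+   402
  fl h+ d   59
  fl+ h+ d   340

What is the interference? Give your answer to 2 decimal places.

The two most frequent reciprocal classes, fl+ h+ d and fl h d+, are the parental types, so the F1 was fl+ h+ d / fl h d+.
The two rarest classes, fl+ h+ d+ and fl h d, are the double crossovers. Comparing them with the parentals, only the d allele has switched, so d is the middle locus and the order is h – d – fl.
h–d: (207 + 26)/1085 = 0.2147; d–fl: (110 + 26)/1085 = 0.1253.
Expected DCO frequency = 0.2147 × 0.1253 ≈ 0.02690; observed = 26/1085 ≈ 0.02396.
Coefficient of coincidence = 0.02396/0.02690 ≈ 0.89; interference = 1 − 0.89 = 0.11.

0.11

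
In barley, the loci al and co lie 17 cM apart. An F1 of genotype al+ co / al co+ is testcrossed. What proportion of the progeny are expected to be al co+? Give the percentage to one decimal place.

41.5%

A map distance of 17 cM corresponds to a recombination frequency of 0.170.
The F1 is al+ co / al co+, so al co+ is a parental gamete class with expected frequency (1 − r)/2 = 0.830/2 = 0.4150.
That is 0.4150 = 41.5% of the progeny.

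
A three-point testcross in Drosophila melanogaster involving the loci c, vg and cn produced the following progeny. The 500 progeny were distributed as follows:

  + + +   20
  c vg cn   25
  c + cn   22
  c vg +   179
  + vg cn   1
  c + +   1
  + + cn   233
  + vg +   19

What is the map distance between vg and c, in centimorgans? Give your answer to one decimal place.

The two most frequent reciprocal classes, + + cn and c vg +, are the parental types, so the F1 was + + cn / c vg +.
The two rarest classes, + vg cn and c + +, are the double crossovers. Comparing them with the parentals, only the vg allele has switched, so vg is the middle locus and the order is cn – vg – c.
Crossovers in the vg–c interval produce the single-crossover classes c + cn and + vg + (22 + 19 = 41) plus the double crossovers (2).
RF(vg–c) = (41 + 2) / 500 = 43/500 = 0.0860 → 8.6 centimorgans.

8.6 centimorgans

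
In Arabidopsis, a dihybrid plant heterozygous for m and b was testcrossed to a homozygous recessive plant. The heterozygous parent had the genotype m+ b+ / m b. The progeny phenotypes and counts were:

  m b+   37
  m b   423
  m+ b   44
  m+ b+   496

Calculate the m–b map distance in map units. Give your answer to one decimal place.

The recombinant classes are m+ b and m b+: 44 + 37 = 81.
Recombination frequency = 81/1000 = 0.0810 ≈ 8.1%, i.e. 8.1 map units.

8.1 map units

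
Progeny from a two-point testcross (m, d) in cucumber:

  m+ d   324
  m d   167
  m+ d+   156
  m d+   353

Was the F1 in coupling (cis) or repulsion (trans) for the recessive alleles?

trans

The two most frequent classes are m+ d (324) and m d+ (353); these are the parental (non-recombinant) types.
So the F1 carried m+ d on one chromosome and m d+ on the other — the recessive alleles are on opposite chromosomes (trans / repulsion).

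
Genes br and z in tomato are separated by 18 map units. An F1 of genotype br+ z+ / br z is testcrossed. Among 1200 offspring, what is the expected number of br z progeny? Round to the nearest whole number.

492

A map distance of 18 map units corresponds to a recombination frequency of 0.180.
The F1 is br+ z+ / br z, so br z is a parental gamete class with expected frequency (1 − r)/2 = 0.820/2 = 0.4100.
Expected number = 0.4100 × 1200 = 492.00 ≈ 492.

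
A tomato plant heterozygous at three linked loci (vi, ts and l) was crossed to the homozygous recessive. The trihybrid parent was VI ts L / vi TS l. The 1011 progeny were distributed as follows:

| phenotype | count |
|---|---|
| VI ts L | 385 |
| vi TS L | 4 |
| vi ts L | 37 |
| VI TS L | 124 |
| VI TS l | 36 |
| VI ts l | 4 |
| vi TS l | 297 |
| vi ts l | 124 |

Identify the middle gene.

l

The two rarest classes, VI ts l and vi TS L, are the double crossovers. Comparing them with the parentals, only the l allele has switched, so l is the middle locus and the order is vi – l – ts.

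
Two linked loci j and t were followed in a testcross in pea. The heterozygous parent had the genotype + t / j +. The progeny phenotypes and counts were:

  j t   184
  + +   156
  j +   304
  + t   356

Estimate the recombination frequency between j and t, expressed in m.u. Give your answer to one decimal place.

The recombinant classes are + + and j t: 156 + 184 = 340.
Recombination frequency = 340/1000 = 0.3400 ≈ 34.0%, i.e. 34.0 m.u.

34.0 m.u.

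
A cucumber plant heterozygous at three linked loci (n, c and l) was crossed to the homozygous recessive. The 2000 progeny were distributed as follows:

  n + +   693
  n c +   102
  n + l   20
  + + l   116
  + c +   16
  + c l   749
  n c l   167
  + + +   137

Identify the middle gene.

The two most frequent reciprocal classes, n + + and + c l, are the parental types, so the F1 was n + + / + c l.
The two rarest classes, n + l and + c +, are the double crossovers. Comparing them with the parentals, only the l allele has switched, so l is the middle locus and the order is c – l – n.

l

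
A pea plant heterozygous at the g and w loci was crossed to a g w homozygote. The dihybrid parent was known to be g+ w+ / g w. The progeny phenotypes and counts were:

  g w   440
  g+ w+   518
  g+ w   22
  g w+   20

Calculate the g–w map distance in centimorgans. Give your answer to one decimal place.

The recombinant classes are g+ w and g w+: 22 + 20 = 42.
Recombination frequency = 42/1000 = 0.0420 ≈ 4.2%, i.e. 4.2 centimorgans.

4.2 centimorgans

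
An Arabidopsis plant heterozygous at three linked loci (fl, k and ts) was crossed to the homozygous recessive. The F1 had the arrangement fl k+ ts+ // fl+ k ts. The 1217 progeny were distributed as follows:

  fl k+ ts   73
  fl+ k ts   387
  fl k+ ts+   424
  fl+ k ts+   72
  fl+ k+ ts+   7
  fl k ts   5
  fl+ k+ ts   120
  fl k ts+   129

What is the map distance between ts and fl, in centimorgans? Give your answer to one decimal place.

The two rarest classes, fl+ k+ ts+ and fl k ts, are the double crossovers. Comparing them with the parentals, only the fl allele has switched, so fl is the middle locus and the order is ts – fl – k.
Crossovers in the ts–fl interval produce the single-crossover classes fl k+ ts and fl+ k ts+ (73 + 72 = 145) plus the double crossovers (12).
RF(ts–fl) = (145 + 12) / 1217 = 157/1217 = 0.1290 → 12.9 centimorgans.

12.9 centimorgans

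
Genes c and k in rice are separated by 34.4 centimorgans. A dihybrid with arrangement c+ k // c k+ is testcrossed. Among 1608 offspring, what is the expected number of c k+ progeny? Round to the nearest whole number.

527

A map distance of 34.4 centimorgans corresponds to a recombination frequency of 0.344.
The F1 is c+ k / c k+, so c k+ is a parental gamete class with expected frequency (1 − r)/2 = 0.656/2 = 0.3280.
Expected number = 0.3280 × 1608 = 527.42 ≈ 527.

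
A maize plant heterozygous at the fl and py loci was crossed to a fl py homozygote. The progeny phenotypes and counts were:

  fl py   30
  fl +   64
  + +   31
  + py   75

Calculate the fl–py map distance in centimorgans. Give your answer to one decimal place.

The two most frequent classes, + py (75) and fl + (64), are the parental types, so the F1 was + py / fl +.
The recombinant classes are + + and fl py: 31 + 30 = 61.
Recombination frequency = 61/200 = 0.3050 ≈ 30.5%, i.e. 30.5 centimorgans.

30.5 centimorgans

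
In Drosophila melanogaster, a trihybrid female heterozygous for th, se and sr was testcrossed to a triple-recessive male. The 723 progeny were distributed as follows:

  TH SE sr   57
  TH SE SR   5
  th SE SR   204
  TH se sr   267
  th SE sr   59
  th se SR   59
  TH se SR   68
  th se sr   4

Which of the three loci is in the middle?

The two most frequent reciprocal classes, TH se sr and th SE SR, are the parental types, so the F1 was TH se sr / th SE SR.
The two rarest classes, th se sr and TH SE SR, are the double crossovers. Comparing them with the parentals, only the th allele has switched, so th is the middle locus and the order is sr – th – se.

th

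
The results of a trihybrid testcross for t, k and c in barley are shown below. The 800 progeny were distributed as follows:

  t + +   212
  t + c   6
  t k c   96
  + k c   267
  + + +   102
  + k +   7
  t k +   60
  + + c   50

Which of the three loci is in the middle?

c

The two most frequent reciprocal classes, + k c and t + +, are the parental types, so the F1 was + k c / t + +.
The two rarest classes, + k + and t + c, are the double crossovers. Comparing them with the parentals, only the c allele has switched, so c is the middle locus and the order is t – c – k.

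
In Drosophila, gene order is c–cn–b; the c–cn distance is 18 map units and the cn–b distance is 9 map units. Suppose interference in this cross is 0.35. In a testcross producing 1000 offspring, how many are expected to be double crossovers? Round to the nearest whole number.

11

Map distances give recombination frequencies of 0.180 and 0.090 for the two intervals.
With interference 0.35 (so coincidence = 0.65), expected double-crossover frequency = 0.180 × 0.090 × 0.65 = 0.01053.
Expected number = 0.01053 × 1000 = 10.53 ≈ 11.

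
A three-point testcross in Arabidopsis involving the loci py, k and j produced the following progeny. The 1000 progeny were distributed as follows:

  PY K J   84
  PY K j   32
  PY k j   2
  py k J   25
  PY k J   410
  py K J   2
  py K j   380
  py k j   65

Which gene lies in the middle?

The two most frequent reciprocal classes, PY k J and py K j, are the parental types, so the F1 was PY k J / py K j.
The two rarest classes, PY k j and py K J, are the double crossovers. Comparing them with the parentals, only the j allele has switched, so j is the middle locus and the order is py – j – k.

j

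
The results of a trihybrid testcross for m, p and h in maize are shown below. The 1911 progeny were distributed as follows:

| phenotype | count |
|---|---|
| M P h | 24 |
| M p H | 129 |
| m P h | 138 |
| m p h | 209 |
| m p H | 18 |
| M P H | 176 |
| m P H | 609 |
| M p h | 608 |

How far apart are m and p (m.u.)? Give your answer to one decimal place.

22.3 m.u.

The two most frequent reciprocal classes, M p h and m P H, are the parental types, so the F1 was M p h / m P H.
The two rarest classes, M P h and m p H, are the double crossovers. Comparing them with the parentals, only the p allele has switched, so p is the middle locus and the order is m – p – h.
Crossovers in the m–p interval produce the single-crossover classes m p h and M P H (209 + 176 = 385) plus the double crossovers (42).
RF(m–p) = (385 + 42) / 1911 = 427/1911 = 0.2234 → 22.3 m.u.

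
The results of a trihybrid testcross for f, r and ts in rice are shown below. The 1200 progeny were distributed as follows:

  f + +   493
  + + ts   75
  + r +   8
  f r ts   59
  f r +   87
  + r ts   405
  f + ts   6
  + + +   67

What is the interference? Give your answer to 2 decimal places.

0.32

The two most frequent reciprocal classes, + r ts and f + +, are the parental types, so the F1 was + r ts / f + +.
The two rarest classes, + r + and f + ts, are the double crossovers. Comparing them with the parentals, only the ts allele has switched, so ts is the middle locus and the order is r – ts – f.
r–ts: (162 + 14)/1200 = 0.1467; ts–f: (126 + 14)/1200 = 0.1167.
Expected DCO frequency = 0.1467 × 0.1167 ≈ 0.01712; observed = 14/1200 ≈ 0.01167.
Coefficient of coincidence = 0.01167/0.01712 ≈ 0.68; interference = 1 − 0.68 = 0.32.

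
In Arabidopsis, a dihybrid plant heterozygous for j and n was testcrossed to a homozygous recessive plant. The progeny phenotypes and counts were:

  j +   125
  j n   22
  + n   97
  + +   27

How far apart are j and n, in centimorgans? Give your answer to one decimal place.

18.1 centimorgans

The two most frequent classes, + n (97) and j + (125), are the parental types, so the F1 was + n / j +.
The recombinant classes are + + and j n: 27 + 22 = 49.
Recombination frequency = 49/271 = 0.1808 ≈ 18.1%, i.e. 18.1 centimorgans.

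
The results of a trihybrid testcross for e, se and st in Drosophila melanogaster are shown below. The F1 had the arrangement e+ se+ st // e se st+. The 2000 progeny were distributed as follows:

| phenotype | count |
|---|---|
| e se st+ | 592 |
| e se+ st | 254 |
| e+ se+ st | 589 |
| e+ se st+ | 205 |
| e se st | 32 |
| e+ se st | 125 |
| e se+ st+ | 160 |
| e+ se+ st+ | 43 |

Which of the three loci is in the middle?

The two rarest classes, e+ se+ st+ and e se st, are the double crossovers. Comparing them with the parentals, only the st allele has switched, so st is the middle locus and the order is se – st – e.

st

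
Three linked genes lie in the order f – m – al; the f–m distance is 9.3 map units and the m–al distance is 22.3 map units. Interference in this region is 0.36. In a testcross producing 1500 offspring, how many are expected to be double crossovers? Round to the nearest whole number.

Map distances give recombination frequencies of 0.093 and 0.223 for the two intervals.
With interference 0.36 (so coincidence = 0.64), expected double-crossover frequency = 0.093 × 0.223 × 0.64 = 0.01327.
Expected number = 0.01327 × 1500 = 19.91 ≈ 20.

20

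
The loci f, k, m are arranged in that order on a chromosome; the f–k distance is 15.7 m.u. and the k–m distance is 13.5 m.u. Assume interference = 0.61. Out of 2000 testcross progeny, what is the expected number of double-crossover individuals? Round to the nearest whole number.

Map distances give recombination frequencies of 0.157 and 0.135 for the two intervals.
With interference 0.61 (so coincidence = 0.39), expected double-crossover frequency = 0.157 × 0.135 × 0.39 = 0.00827.
Expected number = 0.00827 × 2000 = 16.53 ≈ 17.

17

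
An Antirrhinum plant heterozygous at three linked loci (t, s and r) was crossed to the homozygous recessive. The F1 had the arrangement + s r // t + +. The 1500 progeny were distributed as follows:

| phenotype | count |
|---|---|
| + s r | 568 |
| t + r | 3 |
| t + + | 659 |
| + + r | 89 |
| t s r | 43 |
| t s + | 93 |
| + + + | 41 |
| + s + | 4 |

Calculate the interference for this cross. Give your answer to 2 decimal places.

The two rarest classes, + s + and t + r, are the double crossovers. Comparing them with the parentals, only the r allele has switched, so r is the middle locus and the order is s – r – t.
s–r: (182 + 7)/1500 = 0.1260; r–t: (84 + 7)/1500 = 0.0607.
Expected DCO frequency = 0.1260 × 0.0607 ≈ 0.00765; observed = 7/1500 ≈ 0.00467.
Coefficient of coincidence = 0.00467/0.00765 ≈ 0.61; interference = 1 − 0.61 = 0.39.

0.39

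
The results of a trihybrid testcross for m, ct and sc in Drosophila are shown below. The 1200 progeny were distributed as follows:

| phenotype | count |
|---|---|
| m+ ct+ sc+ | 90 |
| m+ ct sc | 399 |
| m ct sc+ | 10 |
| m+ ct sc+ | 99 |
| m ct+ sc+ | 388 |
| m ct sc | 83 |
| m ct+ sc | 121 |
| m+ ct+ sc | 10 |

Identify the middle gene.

The two most frequent reciprocal classes, m+ ct sc and m ct+ sc+, are the parental types, so the F1 was m+ ct sc / m ct+ sc+.
The two rarest classes, m+ ct+ sc and m ct sc+, are the double crossovers. Comparing them with the parentals, only the ct allele has switched, so ct is the middle locus and the order is sc – ct – m.

ct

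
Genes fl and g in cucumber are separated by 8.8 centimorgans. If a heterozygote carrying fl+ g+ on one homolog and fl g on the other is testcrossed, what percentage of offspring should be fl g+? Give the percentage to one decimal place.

A map distance of 8.8 centimorgans corresponds to a recombination frequency of 0.088.
The F1 is fl+ g+ / fl g, so fl g+ is a recombinant gamete class with expected frequency r/2 = 0.088/2 = 0.0440.
That is 0.0440 = 4.4% of the progeny.

4.4%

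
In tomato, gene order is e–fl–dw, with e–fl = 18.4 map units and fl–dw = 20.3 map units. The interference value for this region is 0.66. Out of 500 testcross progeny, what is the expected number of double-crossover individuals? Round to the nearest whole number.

6

Map distances give recombination frequencies of 0.184 and 0.203 for the two intervals.
With interference 0.66 (so coincidence = 0.34), expected double-crossover frequency = 0.184 × 0.203 × 0.34 = 0.01270.
Expected number = 0.01270 × 500 = 6.35 ≈ 6.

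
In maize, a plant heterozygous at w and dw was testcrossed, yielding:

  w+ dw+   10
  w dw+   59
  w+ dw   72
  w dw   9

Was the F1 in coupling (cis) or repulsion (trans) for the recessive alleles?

The two most frequent classes are w+ dw (72) and w dw+ (59); these are the parental (non-recombinant) types.
So the F1 carried w+ dw on one chromosome and w dw+ on the other — the recessive alleles are on opposite chromosomes (trans / repulsion).

trans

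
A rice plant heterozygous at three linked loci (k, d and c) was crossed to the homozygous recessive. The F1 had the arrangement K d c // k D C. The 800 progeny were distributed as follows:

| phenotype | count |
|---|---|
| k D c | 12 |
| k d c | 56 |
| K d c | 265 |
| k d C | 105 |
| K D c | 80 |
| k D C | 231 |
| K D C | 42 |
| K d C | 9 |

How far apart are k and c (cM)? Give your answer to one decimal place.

The two rarest classes, K d C and k D c, are the double crossovers. Comparing them with the parentals, only the c allele has switched, so c is the middle locus and the order is k – c – d.
Crossovers in the k–c interval produce the single-crossover classes k d c and K D C (56 + 42 = 98) plus the double crossovers (21).
RF(k–c) = (98 + 21) / 800 = 119/800 = 0.1487 → 14.9 cM.

14.9 cM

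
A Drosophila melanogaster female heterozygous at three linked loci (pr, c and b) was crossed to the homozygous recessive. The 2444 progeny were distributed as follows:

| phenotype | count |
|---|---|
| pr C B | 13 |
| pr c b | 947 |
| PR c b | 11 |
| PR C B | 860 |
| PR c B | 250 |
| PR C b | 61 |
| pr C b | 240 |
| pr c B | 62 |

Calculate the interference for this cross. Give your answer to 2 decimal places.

0.22

The two most frequent reciprocal classes, PR C B and pr c b, are the parental types, so the F1 was PR C B / pr c b.
The two rarest classes, pr C B and PR c b, are the double crossovers. Comparing them with the parentals, only the pr allele has switched, so pr is the middle locus and the order is c – pr – b.
c–pr: (490 + 24)/2444 = 0.2103; pr–b: (123 + 24)/2444 = 0.0601.
Expected DCO frequency = 0.2103 × 0.0601 ≈ 0.01264; observed = 24/2444 ≈ 0.00982.
Coefficient of coincidence = 0.00982/0.01264 ≈ 0.78; interference = 1 − 0.78 = 0.22.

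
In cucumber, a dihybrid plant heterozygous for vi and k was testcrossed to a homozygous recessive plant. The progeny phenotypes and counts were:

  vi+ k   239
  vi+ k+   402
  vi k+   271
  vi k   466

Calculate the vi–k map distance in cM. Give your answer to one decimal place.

37.0 cM

The two most frequent classes, vi+ k+ (402) and vi k (466), are the parental types, so the F1 was vi+ k+ / vi k.
The recombinant classes are vi+ k and vi k+: 239 + 271 = 510.
Recombination frequency = 510/1378 = 0.3701 ≈ 37.0%, i.e. 37.0 cM.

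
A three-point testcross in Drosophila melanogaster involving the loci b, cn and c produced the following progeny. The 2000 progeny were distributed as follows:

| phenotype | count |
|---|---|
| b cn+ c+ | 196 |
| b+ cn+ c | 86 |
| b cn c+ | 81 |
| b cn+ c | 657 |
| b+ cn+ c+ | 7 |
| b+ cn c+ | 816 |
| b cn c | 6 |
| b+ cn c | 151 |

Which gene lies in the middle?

The two most frequent reciprocal classes, b+ cn c+ and b cn+ c, are the parental types, so the F1 was b+ cn c+ / b cn+ c.
The two rarest classes, b+ cn+ c+ and b cn c, are the double crossovers. Comparing them with the parentals, only the cn allele has switched, so cn is the middle locus and the order is c – cn – b.

cn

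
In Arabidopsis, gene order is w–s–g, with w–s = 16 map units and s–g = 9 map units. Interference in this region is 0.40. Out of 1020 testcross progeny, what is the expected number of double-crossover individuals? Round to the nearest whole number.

9

Map distances give recombination frequencies of 0.160 and 0.090 for the two intervals.
With interference 0.40 (so coincidence = 0.60), expected double-crossover frequency = 0.160 × 0.090 × 0.60 = 0.00864.
Expected number = 0.00864 × 1020 = 8.81 ≈ 9.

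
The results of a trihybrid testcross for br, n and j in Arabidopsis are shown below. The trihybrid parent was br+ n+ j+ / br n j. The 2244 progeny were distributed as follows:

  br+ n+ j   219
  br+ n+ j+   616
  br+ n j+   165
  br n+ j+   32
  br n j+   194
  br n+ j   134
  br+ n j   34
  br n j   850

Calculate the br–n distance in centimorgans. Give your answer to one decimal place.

The two rarest classes, br n+ j+ and br+ n j, are the double crossovers. Comparing them with the parentals, only the br allele has switched, so br is the middle locus and the order is j – br – n.
Crossovers in the br–n interval produce the single-crossover classes br+ n j+ and br n+ j (165 + 134 = 299) plus the double crossovers (66).
RF(br–n) = (299 + 66) / 2244 = 365/2244 = 0.1627 → 16.3 centimorgans.

16.3 centimorgans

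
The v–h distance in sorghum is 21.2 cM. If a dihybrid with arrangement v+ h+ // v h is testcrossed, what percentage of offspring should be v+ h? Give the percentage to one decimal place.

10.6%

A map distance of 21.2 cM corresponds to a recombination frequency of 0.212.
The F1 is v+ h+ / v h, so v+ h is a recombinant gamete class with expected frequency r/2 = 0.212/2 = 0.1060.
That is 0.1060 = 10.6% of the progeny.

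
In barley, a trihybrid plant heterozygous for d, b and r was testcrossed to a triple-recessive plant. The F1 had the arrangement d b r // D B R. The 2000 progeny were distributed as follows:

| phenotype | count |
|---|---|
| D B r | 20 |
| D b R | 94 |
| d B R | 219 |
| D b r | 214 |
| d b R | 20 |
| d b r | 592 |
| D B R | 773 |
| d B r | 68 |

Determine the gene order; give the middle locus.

The two rarest classes, d b R and D B r, are the double crossovers. Comparing them with the parentals, only the r allele has switched, so r is the middle locus and the order is b – r – d.

r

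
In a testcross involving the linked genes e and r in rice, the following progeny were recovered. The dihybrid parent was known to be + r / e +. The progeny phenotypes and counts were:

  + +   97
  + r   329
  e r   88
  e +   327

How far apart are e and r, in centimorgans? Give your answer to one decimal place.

22.0 centimorgans

The recombinant classes are + + and e r: 97 + 88 = 185.
Recombination frequency = 185/841 = 0.2200 ≈ 22.0%, i.e. 22.0 centimorgans.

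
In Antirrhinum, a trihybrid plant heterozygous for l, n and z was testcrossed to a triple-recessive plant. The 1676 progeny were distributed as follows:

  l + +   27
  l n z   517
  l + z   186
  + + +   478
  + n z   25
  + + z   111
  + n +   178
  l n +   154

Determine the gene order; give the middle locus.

l

The two most frequent reciprocal classes, + + + and l n z, are the parental types, so the F1 was + + + / l n z.
The two rarest classes, l + + and + n z, are the double crossovers. Comparing them with the parentals, only the l allele has switched, so l is the middle locus and the order is n – l – z.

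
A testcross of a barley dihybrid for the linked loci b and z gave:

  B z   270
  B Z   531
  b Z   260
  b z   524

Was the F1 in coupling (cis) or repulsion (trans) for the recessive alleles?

The two most frequent classes are B Z (531) and b z (524); these are the parental (non-recombinant) types.
So the F1 carried B Z on one chromosome and b z on the other — the recessive alleles are on the same chromosome (cis / coupling).

cis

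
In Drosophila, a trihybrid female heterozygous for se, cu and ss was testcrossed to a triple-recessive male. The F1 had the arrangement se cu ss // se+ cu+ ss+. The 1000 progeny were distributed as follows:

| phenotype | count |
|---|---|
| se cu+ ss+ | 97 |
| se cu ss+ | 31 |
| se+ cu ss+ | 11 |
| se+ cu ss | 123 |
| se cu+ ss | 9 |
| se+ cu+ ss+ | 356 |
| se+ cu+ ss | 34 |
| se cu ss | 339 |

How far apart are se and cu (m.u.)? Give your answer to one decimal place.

The two rarest classes, se cu+ ss and se+ cu ss+, are the double crossovers. Comparing them with the parentals, only the cu allele has switched, so cu is the middle locus and the order is se – cu – ss.
Crossovers in the se–cu interval produce the single-crossover classes se+ cu ss and se cu+ ss+ (123 + 97 = 220) plus the double crossovers (20).
RF(se–cu) = (220 + 20) / 1000 = 240/1000 = 0.2400 → 24.0 m.u.

24.0 m.u.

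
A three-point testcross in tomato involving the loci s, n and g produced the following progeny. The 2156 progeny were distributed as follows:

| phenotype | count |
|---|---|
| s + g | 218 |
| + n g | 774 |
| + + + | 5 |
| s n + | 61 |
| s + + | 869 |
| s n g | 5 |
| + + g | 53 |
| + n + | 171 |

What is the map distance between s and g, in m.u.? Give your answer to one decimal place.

18.5 m.u.

The two most frequent reciprocal classes, + n g and s + +, are the parental types, so the F1 was + n g / s + +.
The two rarest classes, s n g and + + +, are the double crossovers. Comparing them with the parentals, only the s allele has switched, so s is the middle locus and the order is n – s – g.
Crossovers in the s–g interval produce the single-crossover classes + n + and s + g (171 + 218 = 389) plus the double crossovers (10).
RF(s–g) = (389 + 10) / 2156 = 399/2156 = 0.1851 → 18.5 m.u.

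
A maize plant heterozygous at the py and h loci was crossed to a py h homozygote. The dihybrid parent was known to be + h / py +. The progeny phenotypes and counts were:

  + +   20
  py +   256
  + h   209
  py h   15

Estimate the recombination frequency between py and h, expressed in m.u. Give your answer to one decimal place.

7.0 m.u.

The recombinant classes are + + and py h: 20 + 15 = 35.
Recombination frequency = 35/500 = 0.0700 ≈ 7.0%, i.e. 7.0 m.u.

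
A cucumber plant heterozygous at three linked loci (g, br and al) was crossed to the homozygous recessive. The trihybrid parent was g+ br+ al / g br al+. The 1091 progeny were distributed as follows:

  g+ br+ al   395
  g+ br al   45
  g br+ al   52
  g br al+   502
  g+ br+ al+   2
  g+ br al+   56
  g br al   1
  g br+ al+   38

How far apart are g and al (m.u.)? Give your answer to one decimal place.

The two rarest classes, g+ br+ al+ and g br al, are the double crossovers. Comparing them with the parentals, only the al allele has switched, so al is the middle locus and the order is br – al – g.
Crossovers in the al–g interval produce the single-crossover classes g br+ al and g+ br al+ (52 + 56 = 108) plus the double crossovers (3).
RF(al–g) = (108 + 3) / 1091 = 111/1091 = 0.1017 → 10.2 m.u.

10.2 m.u.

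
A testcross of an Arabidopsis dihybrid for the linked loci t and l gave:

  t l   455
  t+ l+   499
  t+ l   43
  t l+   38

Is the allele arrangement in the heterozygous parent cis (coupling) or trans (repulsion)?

The two most frequent classes are t+ l+ (499) and t l (455); these are the parental (non-recombinant) types.
So the F1 carried t+ l+ on one chromosome and t l on the other — the recessive alleles are on the same chromosome (cis / coupling).

cis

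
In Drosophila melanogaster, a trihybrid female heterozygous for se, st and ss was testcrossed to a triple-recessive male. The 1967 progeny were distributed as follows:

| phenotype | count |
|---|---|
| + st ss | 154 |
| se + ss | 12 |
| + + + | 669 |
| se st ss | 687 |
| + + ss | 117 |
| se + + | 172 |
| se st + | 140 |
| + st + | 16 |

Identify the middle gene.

st

The two most frequent reciprocal classes, se st ss and + + +, are the parental types, so the F1 was se st ss / + + +.
The two rarest classes, se + ss and + st +, are the double crossovers. Comparing them with the parentals, only the st allele has switched, so st is the middle locus and the order is se – st – ss.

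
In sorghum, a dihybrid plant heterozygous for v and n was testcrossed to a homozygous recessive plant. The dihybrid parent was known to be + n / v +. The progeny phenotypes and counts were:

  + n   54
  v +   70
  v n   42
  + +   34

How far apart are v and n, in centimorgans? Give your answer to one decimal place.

The recombinant classes are + + and v n: 34 + 42 = 76.
Recombination frequency = 76/200 = 0.3800 ≈ 38.0%, i.e. 38.0 centimorgans.

38.0 centimorgans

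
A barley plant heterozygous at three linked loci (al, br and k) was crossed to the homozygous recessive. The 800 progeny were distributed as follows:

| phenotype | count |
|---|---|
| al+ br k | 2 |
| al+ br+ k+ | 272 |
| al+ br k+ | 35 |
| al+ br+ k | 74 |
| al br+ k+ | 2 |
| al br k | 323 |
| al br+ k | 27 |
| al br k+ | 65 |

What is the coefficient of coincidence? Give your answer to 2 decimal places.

0.34

The two most frequent reciprocal classes, al br k and al+ br+ k+, are the parental types, so the F1 was al br k / al+ br+ k+.
The two rarest classes, al+ br k and al br+ k+, are the double crossovers. Comparing them with the parentals, only the al allele has switched, so al is the middle locus and the order is br – al – k.
br–al: (62 + 4)/800 = 0.0825; al–k: (139 + 4)/800 = 0.1787.
Expected DCO frequency = 0.0825 × 0.1787 ≈ 0.01474; observed = 4/800 ≈ 0.00500.
Coefficient of coincidence = 0.00500/0.01474 ≈ 0.34.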